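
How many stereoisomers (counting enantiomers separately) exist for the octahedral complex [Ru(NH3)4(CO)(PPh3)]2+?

In an octahedral complex each vertex has one trans partner and four cis neighbours.
There are 2 geometric isomers: CO and PPh3 mutually cis; CO and PPh3 mutually trans.
Each arrangement has an internal mirror plane or centre of symmetry, so none is chiral.

2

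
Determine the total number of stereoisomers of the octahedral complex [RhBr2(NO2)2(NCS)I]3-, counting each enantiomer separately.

8

An octahedron has six vertices in three trans pairs; every non-trans pair is cis.
There are 6 geometric isomers: Br trans, NO2 trans; Br trans, NO2 cis; Br cis, NO2 trans; Br cis, NO2 cis (3 arrangements, 2 chiral).
Of these, 2 lack any improper symmetry element and so occur as enantiomeric pairs, giving 6 + 2 = 8 stereoisomers in total.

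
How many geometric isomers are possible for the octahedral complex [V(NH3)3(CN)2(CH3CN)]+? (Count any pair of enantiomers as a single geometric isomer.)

The six octahedral sites form three mutually perpendicular trans pairs.
There are 3 geometric isomers: NH3 mer, CN cis; NH3 mer, CN trans; NH3 fac, CN cis.

3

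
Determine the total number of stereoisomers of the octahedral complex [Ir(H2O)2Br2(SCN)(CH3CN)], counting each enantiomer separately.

An octahedron has six vertices in three trans pairs; every non-trans pair is cis.
Systematic placement gives 6 geometric isomers: H2O cis, Br trans; H2O trans, Br trans; H2O cis, Br cis (3 arrangements, 2 chiral); H2O trans, Br cis.
Of these, 2 lack any improper symmetry element and so occur as enantiomeric pairs, giving 6 + 2 = 8 stereoisomers in total.

8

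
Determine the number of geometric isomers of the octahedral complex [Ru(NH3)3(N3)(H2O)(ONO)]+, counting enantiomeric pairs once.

The six octahedral sites form three mutually perpendicular trans pairs.
Systematic placement gives 4 geometric isomers: NH3 mer (3 arrangements); NH3 fac (chiral).

4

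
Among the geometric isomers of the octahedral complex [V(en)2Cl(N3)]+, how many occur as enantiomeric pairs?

An octahedron has six vertices in three trans pairs; every non-trans pair is cis.
Each en is bidentate and must span two cis positions.
Systematic placement gives 2 geometric isomers: Cl and N3 mutually trans; Cl and N3 mutually cis (chiral).
One of these lacks any improper symmetry element and so occurs as an enantiomeric pair, giving 2 + 1 = 3 stereoisomers in total.

1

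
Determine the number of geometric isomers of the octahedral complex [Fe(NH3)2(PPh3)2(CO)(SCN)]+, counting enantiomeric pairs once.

The six octahedral sites form three mutually perpendicular trans pairs.
There are 6 geometric isomers: NH3 cis, PPh3 cis (3 arrangements, 2 chiral); NH3 cis, PPh3 trans; NH3 trans, PPh3 cis; NH3 trans, PPh3 trans.

6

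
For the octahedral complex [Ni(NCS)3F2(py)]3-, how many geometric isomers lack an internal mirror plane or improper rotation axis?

The six octahedral sites form three mutually perpendicular trans pairs.
The distinct arrangements are (3 in all): NCS mer, F trans; NCS fac, F cis; NCS mer, F cis.
Each arrangement has an internal mirror plane or centre of symmetry, so none is chiral.

0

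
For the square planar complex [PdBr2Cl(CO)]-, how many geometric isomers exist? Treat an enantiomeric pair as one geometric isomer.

2

A square has two trans pairs of vertices; adjacent vertices are cis.
Working through the distinct placements yields 2 geometric isomers: Br cis; Br trans.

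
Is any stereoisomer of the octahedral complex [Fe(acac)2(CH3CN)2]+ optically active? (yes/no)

yes

The six octahedral sites form three mutually perpendicular trans pairs.
Each acac is bidentate and must span two cis positions.
Working through the distinct placements yields 2 geometric isomers: CH3CN trans; CH3CN cis (chiral).
One of these lacks any improper symmetry element and so occurs as an enantiomeric pair, giving 2 + 1 = 3 stereoisomers in total.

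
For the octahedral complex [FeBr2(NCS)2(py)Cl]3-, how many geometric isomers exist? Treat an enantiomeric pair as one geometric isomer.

Systematic placement gives 6 geometric isomers: Br trans, NCS cis; Br trans, NCS trans; Br cis, NCS cis (3 arrangements, 2 chiral); Br cis, NCS trans.

6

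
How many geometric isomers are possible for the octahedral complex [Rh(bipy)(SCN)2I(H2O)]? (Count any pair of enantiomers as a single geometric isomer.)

The six octahedral sites form three mutually perpendicular trans pairs.
Each bipy is bidentate and must span two cis positions.
Systematic placement gives 4 geometric isomers: SCN cis (3 arrangements, 2 chiral); SCN trans.

4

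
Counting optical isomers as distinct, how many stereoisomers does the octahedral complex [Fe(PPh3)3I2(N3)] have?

In an octahedral complex each vertex has one trans partner and four cis neighbours.
Systematic placement gives 3 geometric isomers: PPh3 mer, I trans; PPh3 mer, I cis; PPh3 fac, I cis.
Each arrangement has an internal mirror plane or centre of symmetry, so none is chiral.

3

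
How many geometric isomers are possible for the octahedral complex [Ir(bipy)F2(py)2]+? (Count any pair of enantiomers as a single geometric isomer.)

In an octahedral complex each vertex has one trans partner and four cis neighbours.
Each bipy is bidentate and must span two cis positions.
Systematic placement gives 3 geometric isomers: F trans, py cis; F cis, py trans; F cis, py cis (chiral).

3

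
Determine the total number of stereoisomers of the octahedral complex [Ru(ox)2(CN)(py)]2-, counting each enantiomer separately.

3

Each ox is bidentate and must span two cis positions.
The distinct arrangements are (2 in all): CN and py mutually cis (chiral); CN and py mutually trans.
One of these lacks any improper symmetry element and so occurs as an enantiomeric pair, giving 2 + 1 = 3 stereoisomers in total.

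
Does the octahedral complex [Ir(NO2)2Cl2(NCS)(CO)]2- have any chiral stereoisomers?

The distinct arrangements are (6 in all): NO2 trans, Cl cis; NO2 cis, Cl cis (3 arrangements, 2 chiral); NO2 trans, Cl trans; NO2 cis, Cl trans.
Of these, 2 lack any improper symmetry element and so occur as enantiomeric pairs, giving 6 + 2 = 8 stereoisomers in total.

yes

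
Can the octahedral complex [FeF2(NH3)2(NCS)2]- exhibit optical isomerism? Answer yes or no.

In an octahedral complex each vertex has one trans partner and four cis neighbours.
The distinct arrangements are (5 in all): F trans, NH3 trans, NCS trans; F trans, NH3 cis, NCS cis; F cis, NH3 trans, NCS cis; F cis, NH3 cis, NCS cis (chiral); F cis, NH3 cis, NCS trans.
One of these lacks any improper symmetry element and so occurs as an enantiomeric pair, giving 5 + 1 = 6 stereoisomers in total.

yes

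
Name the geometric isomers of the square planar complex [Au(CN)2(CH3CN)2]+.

cis and trans

In a square planar complex each vertex has one trans partner and two cis neighbours.
The distinct arrangements are (2 in all): CN cis; CN trans.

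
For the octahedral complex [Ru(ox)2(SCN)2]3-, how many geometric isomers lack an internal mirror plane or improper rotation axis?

Each ox is bidentate and must span two cis positions.
Working through the distinct placements yields 2 geometric isomers: SCN trans; SCN cis (chiral).
One of these lacks any improper symmetry element and so occurs as an enantiomeric pair, giving 2 + 1 = 3 stereoisomers in total.

1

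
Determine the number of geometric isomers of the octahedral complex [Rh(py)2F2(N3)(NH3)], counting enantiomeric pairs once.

6

The six octahedral sites form three mutually perpendicular trans pairs.
There are 6 geometric isomers: py trans, F trans; py cis, F trans; py trans, F cis; py cis, F cis (3 arrangements, 2 chiral).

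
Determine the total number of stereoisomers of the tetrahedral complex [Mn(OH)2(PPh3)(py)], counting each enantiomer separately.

1

All four vertices of a tetrahedron are equivalent and mutually adjacent, so cis/trans isomerism cannot arise.
Only one geometric arrangement is possible.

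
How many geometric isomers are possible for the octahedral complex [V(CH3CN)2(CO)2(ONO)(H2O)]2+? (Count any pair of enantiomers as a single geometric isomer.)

6

The six octahedral sites form three mutually perpendicular trans pairs.
There are 6 geometric isomers: CH3CN trans, CO trans; CH3CN trans, CO cis; CH3CN cis, CO cis (3 arrangements, 2 chiral); CH3CN cis, CO trans.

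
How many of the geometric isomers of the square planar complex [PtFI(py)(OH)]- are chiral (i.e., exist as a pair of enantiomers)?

0

A square has two trans pairs of vertices; adjacent vertices are cis.
Systematic placement gives 3 geometric isomers: (F/OH trans, I/py trans); (F/py trans, I/OH trans); (F/I trans, OH/py trans).
Each arrangement has an internal mirror plane or centre of symmetry, so none is chiral.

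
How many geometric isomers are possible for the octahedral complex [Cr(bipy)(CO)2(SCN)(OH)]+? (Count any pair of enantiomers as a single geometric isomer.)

Each bipy is bidentate and must span two cis positions.
The distinct arrangements are (4 in all): CO trans; CO cis (3 arrangements, 2 chiral).

4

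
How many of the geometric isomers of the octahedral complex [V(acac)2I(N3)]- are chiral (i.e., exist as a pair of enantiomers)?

The six octahedral sites form three mutually perpendicular trans pairs.
Each acac is bidentate and must span two cis positions.
The distinct arrangements are (2 in all): I and N3 mutually trans; I and N3 mutually cis (chiral).
One of these lacks any improper symmetry element and so occurs as an enantiomeric pair, giving 2 + 1 = 3 stereoisomers in total.

1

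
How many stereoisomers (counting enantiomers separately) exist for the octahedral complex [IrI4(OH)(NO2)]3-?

2

Systematic placement gives 2 geometric isomers: OH and NO2 mutually trans; OH and NO2 mutually cis.
Each arrangement has an internal mirror plane or centre of symmetry, so none is chiral.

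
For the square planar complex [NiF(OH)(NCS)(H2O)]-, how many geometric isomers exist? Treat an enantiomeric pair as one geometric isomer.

In a square planar complex each vertex has one trans partner and two cis neighbours.
Working through the distinct placements yields 3 geometric isomers: (F/NCS trans, H2O/OH trans); (F/OH trans, H2O/NCS trans); (F/H2O trans, NCS/OH trans).

3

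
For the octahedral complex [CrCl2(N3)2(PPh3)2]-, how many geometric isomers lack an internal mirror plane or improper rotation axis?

There are 5 geometric isomers: Cl trans, N3 trans, PPh3 trans; Cl trans, N3 cis, PPh3 cis; Cl cis, N3 cis, PPh3 trans; Cl cis, N3 cis, PPh3 cis (chiral); Cl cis, N3 trans, PPh3 cis.
One of these lacks any improper symmetry element and so occurs as an enantiomeric pair, giving 5 + 1 = 6 stereoisomers in total.

1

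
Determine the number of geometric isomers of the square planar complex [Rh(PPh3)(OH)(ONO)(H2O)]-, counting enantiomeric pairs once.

3

In a square planar complex each vertex has one trans partner and two cis neighbours.
Working through the distinct placements yields 3 geometric isomers: (H2O/ONO trans, OH/PPh3 trans); (H2O/PPh3 trans, OH/ONO trans); (H2O/OH trans, ONO/PPh3 trans).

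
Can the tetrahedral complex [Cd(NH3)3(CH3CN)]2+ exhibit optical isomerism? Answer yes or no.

All four vertices of a tetrahedron are equivalent and mutually adjacent, so cis/trans isomerism cannot arise.
Only one geometric arrangement is possible.

no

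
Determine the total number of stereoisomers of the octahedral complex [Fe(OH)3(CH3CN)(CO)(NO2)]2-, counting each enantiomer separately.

An octahedron has six vertices in three trans pairs; every non-trans pair is cis.
There are 4 geometric isomers: OH mer (3 arrangements); OH fac (chiral).
One of these lacks any improper symmetry element and so occurs as an enantiomeric pair, giving 4 + 1 = 5 stereoisomers in total.

5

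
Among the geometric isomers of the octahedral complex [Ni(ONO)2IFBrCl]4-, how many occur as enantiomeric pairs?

6

An octahedron has six vertices in three trans pairs; every non-trans pair is cis.
Exhaustive case analysis gives 9 geometric isomers.
Of these, 6 lack any improper symmetry element and so occur as enantiomeric pairs, giving 9 + 6 = 15 stereoisomers in total.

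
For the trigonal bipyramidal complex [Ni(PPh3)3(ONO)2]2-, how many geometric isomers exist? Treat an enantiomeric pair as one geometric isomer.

In a trigonal bipyramid the two axial positions differ from the three equatorial ones.
Working through the distinct placements yields 3 geometric isomers: ONO both axial; ONO one axial, one equatorial; ONO both equatorial.

3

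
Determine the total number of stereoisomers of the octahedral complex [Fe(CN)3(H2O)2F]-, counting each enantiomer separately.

3

An octahedron has six vertices in three trans pairs; every non-trans pair is cis.
There are 3 geometric isomers: CN mer, H2O trans; CN mer, H2O cis; CN fac, H2O cis.
Each arrangement has an internal mirror plane or centre of symmetry, so none is chiral.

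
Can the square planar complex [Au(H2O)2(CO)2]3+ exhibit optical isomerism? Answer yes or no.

In a square planar complex each vertex has one trans partner and two cis neighbours.
The distinct arrangements are (2 in all): H2O cis; H2O trans.
Each arrangement has an internal mirror plane or centre of symmetry, so none is chiral.

no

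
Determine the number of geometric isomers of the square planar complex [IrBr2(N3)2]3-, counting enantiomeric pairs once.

In a square planar complex each vertex has one trans partner and two cis neighbours.
Systematic placement gives 2 geometric isomers: Br cis; Br trans.

2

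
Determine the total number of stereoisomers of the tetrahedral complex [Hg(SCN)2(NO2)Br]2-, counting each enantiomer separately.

1

In a tetrahedral complex all four positions are equivalent and every pair of ligands is adjacent — there is no cis/trans distinction.
Only one geometric arrangement is possible.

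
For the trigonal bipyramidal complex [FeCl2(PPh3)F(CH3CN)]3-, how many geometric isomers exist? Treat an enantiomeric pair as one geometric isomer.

7

A trigonal bipyramid has two axial and three equatorial sites, which are chemically inequivalent.
Placing the ligands in turn and identifying arrangements related by rotation or reflection leaves 7 distinct geometric isomers.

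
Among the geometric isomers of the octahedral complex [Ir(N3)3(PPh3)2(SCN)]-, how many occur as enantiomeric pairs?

In an octahedral complex each vertex has one trans partner and four cis neighbours.
Systematic placement gives 3 geometric isomers: N3 mer, PPh3 cis; N3 mer, PPh3 trans; N3 fac, PPh3 cis.
Each arrangement has an internal mirror plane or centre of symmetry, so none is chiral.

0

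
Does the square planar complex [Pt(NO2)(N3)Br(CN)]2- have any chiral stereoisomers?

A square has two trans pairs of vertices; adjacent vertices are cis.
The distinct arrangements are (3 in all): (Br/N3 trans, CN/NO2 trans); (Br/NO2 trans, CN/N3 trans); (Br/CN trans, N3/NO2 trans).
Each arrangement has an internal mirror plane or centre of symmetry, so none is chiral.

no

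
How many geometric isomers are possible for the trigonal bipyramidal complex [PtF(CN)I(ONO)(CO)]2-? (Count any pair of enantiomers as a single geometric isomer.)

A trigonal bipyramid has two axial and three equatorial sites, which are chemically inequivalent.
Exhaustive case analysis gives 10 geometric isomers.

10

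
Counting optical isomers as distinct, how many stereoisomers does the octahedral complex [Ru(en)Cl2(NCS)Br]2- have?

The six octahedral sites form three mutually perpendicular trans pairs.
Each en is bidentate and must span two cis positions.
Working through the distinct placements yields 4 geometric isomers: Cl cis (3 arrangements, 2 chiral); Cl trans.
Of these, 2 lack any improper symmetry element and so occur as enantiomeric pairs, giving 4 + 2 = 6 stereoisomers in total.

6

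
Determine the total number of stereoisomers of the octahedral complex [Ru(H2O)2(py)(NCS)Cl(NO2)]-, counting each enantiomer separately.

15

In an octahedral complex each vertex has one trans partner and four cis neighbours.
Exhaustive case analysis gives 9 geometric isomers.
Of these, 6 lack any improper symmetry element and so occur as enantiomeric pairs, giving 9 + 6 = 15 stereoisomers in total.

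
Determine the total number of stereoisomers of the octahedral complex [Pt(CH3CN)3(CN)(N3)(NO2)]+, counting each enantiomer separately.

5

In an octahedral complex each vertex has one trans partner and four cis neighbours.
The distinct arrangements are (4 in all): CH3CN mer (3 arrangements); CH3CN fac (chiral).
One of these lacks any improper symmetry element and so occurs as an enantiomeric pair, giving 4 + 1 = 5 stereoisomers in total.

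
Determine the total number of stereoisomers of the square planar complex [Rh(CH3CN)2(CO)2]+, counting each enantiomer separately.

2

In a square planar complex each vertex has one trans partner and two cis neighbours.
Working through the distinct placements yields 2 geometric isomers: CH3CN cis; CH3CN trans.
Each arrangement has an internal mirror plane or centre of symmetry, so none is chiral.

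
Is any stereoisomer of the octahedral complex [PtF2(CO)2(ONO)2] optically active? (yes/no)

In an octahedral complex each vertex has one trans partner and four cis neighbours.
There are 5 geometric isomers: F trans, CO trans, ONO trans; F cis, CO trans, ONO cis; F cis, CO cis, ONO trans; F cis, CO cis, ONO cis (chiral); F trans, CO cis, ONO cis.
One of these lacks any improper symmetry element and so occurs as an enantiomeric pair, giving 5 + 1 = 6 stereoisomers in total.

yes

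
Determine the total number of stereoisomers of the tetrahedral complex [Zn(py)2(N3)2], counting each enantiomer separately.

Only one geometric arrangement is possible.

1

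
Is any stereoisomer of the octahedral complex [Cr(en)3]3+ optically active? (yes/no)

An octahedron has six vertices in three trans pairs; every non-trans pair is cis.
Each en is bidentate and must span two cis positions.
Only one geometric arrangement is possible; it has no improper symmetry element, so it exists as a pair of enantiomers (2 stereoisomers).

yes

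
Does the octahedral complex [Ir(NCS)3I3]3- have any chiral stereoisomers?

The six octahedral sites form three mutually perpendicular trans pairs.
There are 2 geometric isomers: NCS mer; NCS fac.
Each arrangement has an internal mirror plane or centre of symmetry, so none is chiral.

no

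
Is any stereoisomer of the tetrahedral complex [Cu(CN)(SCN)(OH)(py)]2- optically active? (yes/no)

yes

In a tetrahedral complex all four positions are equivalent and every pair of ligands is adjacent — there is no cis/trans distinction.
Only one geometric arrangement is possible; it has no improper symmetry element, so it exists as a pair of enantiomers (2 stereoisomers).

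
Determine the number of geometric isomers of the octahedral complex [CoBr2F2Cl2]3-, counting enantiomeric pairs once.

5

The six octahedral sites form three mutually perpendicular trans pairs.
There are 5 geometric isomers: Br trans, F trans, Cl trans; Br trans, F cis, Cl cis; Br cis, F trans, Cl cis; Br cis, F cis, Cl cis (chiral); Br cis, F cis, Cl trans.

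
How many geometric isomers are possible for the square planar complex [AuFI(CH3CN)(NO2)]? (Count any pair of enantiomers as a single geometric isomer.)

A square has two trans pairs of vertices; adjacent vertices are cis.
Systematic placement gives 3 geometric isomers: (CH3CN/I trans, F/NO2 trans); (CH3CN/NO2 trans, F/I trans); (CH3CN/F trans, I/NO2 trans).

3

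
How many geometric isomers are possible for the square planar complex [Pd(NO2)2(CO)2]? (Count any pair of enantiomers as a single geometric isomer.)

2

A square has two trans pairs of vertices; adjacent vertices are cis.
Working through the distinct placements yields 2 geometric isomers: NO2 cis; NO2 trans.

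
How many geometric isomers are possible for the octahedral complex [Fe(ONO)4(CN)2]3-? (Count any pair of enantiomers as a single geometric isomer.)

An octahedron has six vertices in three trans pairs; every non-trans pair is cis.
There are 2 geometric isomers: CN trans; CN cis.

2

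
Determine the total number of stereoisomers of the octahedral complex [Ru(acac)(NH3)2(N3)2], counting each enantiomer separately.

4

An octahedron has six vertices in three trans pairs; every non-trans pair is cis.
Each acac is bidentate and must span two cis positions.
The distinct arrangements are (3 in all): NH3 cis, N3 trans; NH3 cis, N3 cis (chiral); NH3 trans, N3 cis.
One of these lacks any improper symmetry element and so occurs as an enantiomeric pair, giving 3 + 1 = 4 stereoisomers in total.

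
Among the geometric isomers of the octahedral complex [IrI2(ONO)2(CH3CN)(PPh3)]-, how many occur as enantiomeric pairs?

2

An octahedron has six vertices in three trans pairs; every non-trans pair is cis.
Working through the distinct placements yields 6 geometric isomers: I cis, ONO cis (3 arrangements, 2 chiral); I cis, ONO trans; I trans, ONO cis; I trans, ONO trans.
Of these, 2 lack any improper symmetry element and so occur as enantiomeric pairs, giving 6 + 2 = 8 stereoisomers in total.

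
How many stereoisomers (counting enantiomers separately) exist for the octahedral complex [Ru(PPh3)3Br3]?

In an octahedral complex each vertex has one trans partner and four cis neighbours.
The distinct arrangements are (2 in all): PPh3 mer; PPh3 fac.
Each arrangement has an internal mirror plane or centre of symmetry, so none is chiral.

2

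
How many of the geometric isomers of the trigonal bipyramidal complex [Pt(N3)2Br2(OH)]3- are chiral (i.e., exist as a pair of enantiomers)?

In a trigonal bipyramid the two axial positions differ from the three equatorial ones.
Placing the ligands in turn and identifying arrangements related by rotation or reflection leaves 5 distinct geometric isomers.
One of these lacks any improper symmetry element and so occurs as an enantiomeric pair, giving 5 + 1 = 6 stereoisomers in total.

1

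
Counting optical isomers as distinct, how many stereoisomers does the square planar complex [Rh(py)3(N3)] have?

Only one geometric arrangement is possible.

1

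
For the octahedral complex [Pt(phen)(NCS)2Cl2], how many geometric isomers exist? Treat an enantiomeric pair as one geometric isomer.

3

Each phen is bidentate and must span two cis positions.
Systematic placement gives 3 geometric isomers: NCS cis, Cl trans; NCS cis, Cl cis (chiral); NCS trans, Cl cis.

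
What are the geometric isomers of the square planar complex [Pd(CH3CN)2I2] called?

In a square planar complex each vertex has one trans partner and two cis neighbours.
Systematic placement gives 2 geometric isomers: CH3CN cis; CH3CN trans.

cis and trans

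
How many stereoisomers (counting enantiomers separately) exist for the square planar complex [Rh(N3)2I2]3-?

2

Systematic placement gives 2 geometric isomers: N3 cis; N3 trans.
Each arrangement has an internal mirror plane or centre of symmetry, so none is chiral.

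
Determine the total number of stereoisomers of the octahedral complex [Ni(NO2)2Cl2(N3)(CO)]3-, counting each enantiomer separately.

8

The six octahedral sites form three mutually perpendicular trans pairs.
The distinct arrangements are (6 in all): NO2 trans, Cl cis; NO2 cis, Cl cis (3 arrangements, 2 chiral); NO2 trans, Cl trans; NO2 cis, Cl trans.
Of these, 2 lack any improper symmetry element and so occur as enantiomeric pairs, giving 6 + 2 = 8 stereoisomers in total.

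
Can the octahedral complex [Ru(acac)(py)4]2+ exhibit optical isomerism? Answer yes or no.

no

Each acac is bidentate and must span two cis positions.
Only one geometric arrangement is possible.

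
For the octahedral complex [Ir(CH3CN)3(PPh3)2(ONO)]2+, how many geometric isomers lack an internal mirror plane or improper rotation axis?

The six octahedral sites form three mutually perpendicular trans pairs.
There are 3 geometric isomers: CH3CN mer, PPh3 trans; CH3CN mer, PPh3 cis; CH3CN fac, PPh3 cis.
Each arrangement has an internal mirror plane or centre of symmetry, so none is chiral.

0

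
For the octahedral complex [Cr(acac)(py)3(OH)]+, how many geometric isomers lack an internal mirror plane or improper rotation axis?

Each acac is bidentate and must span two cis positions.
Working through the distinct placements yields 2 geometric isomers: py mer; py fac.
Each arrangement has an internal mirror plane or centre of symmetry, so none is chiral.

0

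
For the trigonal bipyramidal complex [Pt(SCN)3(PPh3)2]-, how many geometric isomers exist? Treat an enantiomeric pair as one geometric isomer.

3

In a trigonal bipyramid the two axial positions differ from the three equatorial ones.
The distinct arrangements are (3 in all): PPh3 both axial; PPh3 one axial, one equatorial; PPh3 both equatorial.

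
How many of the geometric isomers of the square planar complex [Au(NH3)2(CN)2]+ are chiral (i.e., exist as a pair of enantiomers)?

0

Systematic placement gives 2 geometric isomers: NH3 cis; NH3 trans.
Each arrangement has an internal mirror plane or centre of symmetry, so none is chiral.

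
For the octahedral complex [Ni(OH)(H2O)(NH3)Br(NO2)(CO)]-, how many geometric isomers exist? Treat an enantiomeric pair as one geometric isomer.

15

In an octahedral complex each vertex has one trans partner and four cis neighbours.
Placing the ligands in turn and identifying arrangements related by rotation or reflection leaves 15 distinct geometric isomers.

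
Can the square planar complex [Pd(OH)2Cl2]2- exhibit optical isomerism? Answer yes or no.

no

Working through the distinct placements yields 2 geometric isomers: OH cis; OH trans.
Each arrangement has an internal mirror plane or centre of symmetry, so none is chiral.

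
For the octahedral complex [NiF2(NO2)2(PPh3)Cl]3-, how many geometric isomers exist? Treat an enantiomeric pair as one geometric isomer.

The six octahedral sites form three mutually perpendicular trans pairs.
Systematic placement gives 6 geometric isomers: F cis, NO2 cis (3 arrangements, 2 chiral); F cis, NO2 trans; F trans, NO2 cis; F trans, NO2 trans.

6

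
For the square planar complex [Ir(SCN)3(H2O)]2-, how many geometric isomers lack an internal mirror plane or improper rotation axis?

0

A square has two trans pairs of vertices; adjacent vertices are cis.
Only one geometric arrangement is possible.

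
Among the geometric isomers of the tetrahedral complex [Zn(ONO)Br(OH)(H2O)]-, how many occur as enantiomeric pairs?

In a tetrahedral complex all four positions are equivalent and every pair of ligands is adjacent — there is no cis/trans distinction.
Only one geometric arrangement is possible; it has no improper symmetry element, so it exists as a pair of enantiomers (2 stereoisomers).

1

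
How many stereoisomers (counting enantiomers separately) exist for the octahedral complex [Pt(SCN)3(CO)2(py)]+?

In an octahedral complex each vertex has one trans partner and four cis neighbours.
The distinct arrangements are (3 in all): SCN mer, CO trans; SCN fac, CO cis; SCN mer, CO cis.
Each arrangement has an internal mirror plane or centre of symmetry, so none is chiral.

3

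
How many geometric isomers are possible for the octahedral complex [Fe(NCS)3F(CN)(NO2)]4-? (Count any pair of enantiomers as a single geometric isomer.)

4

The distinct arrangements are (4 in all): NCS mer (3 arrangements); NCS fac (chiral).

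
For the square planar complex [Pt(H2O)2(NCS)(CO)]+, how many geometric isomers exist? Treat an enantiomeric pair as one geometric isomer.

A square has two trans pairs of vertices; adjacent vertices are cis.
Working through the distinct placements yields 2 geometric isomers: H2O cis; H2O trans.

2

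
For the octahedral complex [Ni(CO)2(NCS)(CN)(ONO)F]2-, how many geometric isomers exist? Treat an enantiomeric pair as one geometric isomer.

9

The six octahedral sites form three mutually perpendicular trans pairs.
Systematic enumeration (placing each ligand type in turn and discarding arrangements equivalent by rotation or reflection) gives 9 geometric isomers.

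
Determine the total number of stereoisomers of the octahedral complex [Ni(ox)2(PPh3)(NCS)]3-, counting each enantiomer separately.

3

An octahedron has six vertices in three trans pairs; every non-trans pair is cis.
Each ox is bidentate and must span two cis positions.
Systematic placement gives 2 geometric isomers: PPh3 and NCS mutually trans; PPh3 and NCS mutually cis (chiral).
One of these lacks any improper symmetry element and so occurs as an enantiomeric pair, giving 2 + 1 = 3 stereoisomers in total.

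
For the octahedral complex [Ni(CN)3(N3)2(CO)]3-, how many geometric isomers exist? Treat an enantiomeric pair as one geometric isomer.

3

The six octahedral sites form three mutually perpendicular trans pairs.
There are 3 geometric isomers: CN mer, N3 trans; CN mer, N3 cis; CN fac, N3 cis.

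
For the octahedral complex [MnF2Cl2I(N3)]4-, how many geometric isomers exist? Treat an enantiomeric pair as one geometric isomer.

6

In an octahedral complex each vertex has one trans partner and four cis neighbours.
The distinct arrangements are (6 in all): F trans, Cl trans; F cis, Cl trans; F cis, Cl cis (3 arrangements, 2 chiral); F trans, Cl cis.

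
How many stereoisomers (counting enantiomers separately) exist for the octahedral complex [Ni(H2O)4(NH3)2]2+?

The six octahedral sites form three mutually perpendicular trans pairs.
Working through the distinct placements yields 2 geometric isomers: NH3 trans; NH3 cis.
Each arrangement has an internal mirror plane or centre of symmetry, so none is chiral.

2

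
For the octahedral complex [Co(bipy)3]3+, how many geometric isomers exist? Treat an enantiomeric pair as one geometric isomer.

1

In an octahedral complex each vertex has one trans partner and four cis neighbours.
Each bipy is bidentate and must span two cis positions.
Only one geometric arrangement is possible; it has no improper symmetry element, so it exists as a pair of enantiomers (2 stereoisomers).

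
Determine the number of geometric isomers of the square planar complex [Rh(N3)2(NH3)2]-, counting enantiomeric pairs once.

There are 2 geometric isomers: N3 cis; N3 trans.

2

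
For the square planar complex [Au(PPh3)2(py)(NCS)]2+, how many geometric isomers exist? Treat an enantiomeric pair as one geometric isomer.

A square has two trans pairs of vertices; adjacent vertices are cis.
Working through the distinct placements yields 2 geometric isomers: PPh3 cis; PPh3 trans.

2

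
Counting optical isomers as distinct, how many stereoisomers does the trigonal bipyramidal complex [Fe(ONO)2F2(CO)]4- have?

6

In a trigonal bipyramid the two axial positions differ from the three equatorial ones.
Placing the ligands in turn and identifying arrangements related by rotation or reflection leaves 5 distinct geometric isomers.
One of these lacks any improper symmetry element and so occurs as an enantiomeric pair, giving 5 + 1 = 6 stereoisomers in total.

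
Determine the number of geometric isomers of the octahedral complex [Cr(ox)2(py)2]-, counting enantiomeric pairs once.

Each ox is bidentate and must span two cis positions.
The distinct arrangements are (2 in all): py trans; py cis (chiral).

2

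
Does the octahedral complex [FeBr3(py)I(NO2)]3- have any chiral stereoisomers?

In an octahedral complex each vertex has one trans partner and four cis neighbours.
Systematic placement gives 4 geometric isomers: Br mer (3 arrangements); Br fac (chiral).
One of these lacks any improper symmetry element and so occurs as an enantiomeric pair, giving 4 + 1 = 5 stereoisomers in total.

yes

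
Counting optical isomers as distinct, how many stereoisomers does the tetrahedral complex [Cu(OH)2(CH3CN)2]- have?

In a tetrahedral complex all four positions are equivalent and every pair of ligands is adjacent — there is no cis/trans distinction.
Only one geometric arrangement is possible.

1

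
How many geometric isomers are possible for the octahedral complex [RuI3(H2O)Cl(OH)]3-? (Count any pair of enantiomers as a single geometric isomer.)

In an octahedral complex each vertex has one trans partner and four cis neighbours.
Working through the distinct placements yields 4 geometric isomers: I mer (3 arrangements); I fac (chiral).

4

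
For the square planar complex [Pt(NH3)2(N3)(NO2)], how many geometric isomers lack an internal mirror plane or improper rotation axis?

In a square planar complex each vertex has one trans partner and two cis neighbours.
The distinct arrangements are (2 in all): NH3 cis; NH3 trans.
Each arrangement has an internal mirror plane or centre of symmetry, so none is chiral.

0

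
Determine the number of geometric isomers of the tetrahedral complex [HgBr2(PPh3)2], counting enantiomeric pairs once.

All four vertices of a tetrahedron are equivalent and mutually adjacent, so cis/trans isomerism cannot arise.
Only one geometric arrangement is possible.

1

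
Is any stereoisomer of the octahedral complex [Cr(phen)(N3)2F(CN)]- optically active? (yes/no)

The six octahedral sites form three mutually perpendicular trans pairs.
Each phen is bidentate and must span two cis positions.
There are 4 geometric isomers: N3 cis (3 arrangements, 2 chiral); N3 trans.
Of these, 2 lack any improper symmetry element and so occur as enantiomeric pairs, giving 4 + 2 = 6 stereoisomers in total.

yes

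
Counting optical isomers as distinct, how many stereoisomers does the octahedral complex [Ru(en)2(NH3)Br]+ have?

3

An octahedron has six vertices in three trans pairs; every non-trans pair is cis.
Each en is bidentate and must span two cis positions.
The distinct arrangements are (2 in all): NH3 and Br mutually trans; NH3 and Br mutually cis (chiral).
One of these lacks any improper symmetry element and so occurs as an enantiomeric pair, giving 2 + 1 = 3 stereoisomers in total.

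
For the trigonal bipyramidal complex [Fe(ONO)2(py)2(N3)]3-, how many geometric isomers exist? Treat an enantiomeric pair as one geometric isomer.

A trigonal bipyramid has two axial and three equatorial sites, which are chemically inequivalent.
Placing the ligands in turn and identifying arrangements related by rotation or reflection leaves 5 distinct geometric isomers.

5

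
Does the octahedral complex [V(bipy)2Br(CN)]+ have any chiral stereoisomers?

yes

An octahedron has six vertices in three trans pairs; every non-trans pair is cis.
Each bipy is bidentate and must span two cis positions.
There are 2 geometric isomers: Br and CN mutually trans; Br and CN mutually cis (chiral).
One of these lacks any improper symmetry element and so occurs as an enantiomeric pair, giving 2 + 1 = 3 stereoisomers in total.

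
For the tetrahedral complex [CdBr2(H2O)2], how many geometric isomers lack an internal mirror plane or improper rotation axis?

In a tetrahedral complex all four positions are equivalent and every pair of ligands is adjacent — there is no cis/trans distinction.
Only one geometric arrangement is possible.

0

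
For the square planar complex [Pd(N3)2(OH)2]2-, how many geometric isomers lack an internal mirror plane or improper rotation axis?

0

In a square planar complex each vertex has one trans partner and two cis neighbours.
Working through the distinct placements yields 2 geometric isomers: N3 cis; N3 trans.
Each arrangement has an internal mirror plane or centre of symmetry, so none is chiral.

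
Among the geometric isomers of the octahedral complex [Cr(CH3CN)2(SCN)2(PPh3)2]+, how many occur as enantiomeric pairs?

In an octahedral complex each vertex has one trans partner and four cis neighbours.
Working through the distinct placements yields 5 geometric isomers: CH3CN trans, SCN trans, PPh3 trans; CH3CN trans, SCN cis, PPh3 cis; CH3CN cis, SCN trans, PPh3 cis; CH3CN cis, SCN cis, PPh3 cis (chiral); CH3CN cis, SCN cis, PPh3 trans.
One of these lacks any improper symmetry element and so occurs as an enantiomeric pair, giving 5 + 1 = 6 stereoisomers in total.

1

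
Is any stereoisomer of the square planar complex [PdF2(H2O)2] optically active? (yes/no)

no

Systematic placement gives 2 geometric isomers: F cis; F trans.
Each arrangement has an internal mirror plane or centre of symmetry, so none is chiral.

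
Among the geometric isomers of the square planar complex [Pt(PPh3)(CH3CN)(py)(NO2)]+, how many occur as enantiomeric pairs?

0

There are 3 geometric isomers: (CH3CN/PPh3 trans, NO2/py trans); (CH3CN/py trans, NO2/PPh3 trans); (CH3CN/NO2 trans, PPh3/py trans).
Each arrangement has an internal mirror plane or centre of symmetry, so none is chiral.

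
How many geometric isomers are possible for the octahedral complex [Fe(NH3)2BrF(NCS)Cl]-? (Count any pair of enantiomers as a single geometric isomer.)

9

Placing the ligands in turn and identifying arrangements related by rotation or reflection leaves 9 distinct geometric isomers.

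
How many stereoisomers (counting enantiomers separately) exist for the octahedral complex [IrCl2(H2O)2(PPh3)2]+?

The distinct arrangements are (5 in all): Cl trans, H2O trans, PPh3 trans; Cl trans, H2O cis, PPh3 cis; Cl cis, H2O cis, PPh3 trans; Cl cis, H2O cis, PPh3 cis (chiral); Cl cis, H2O trans, PPh3 cis.
One of these lacks any improper symmetry element and so occurs as an enantiomeric pair, giving 5 + 1 = 6 stereoisomers in total.

6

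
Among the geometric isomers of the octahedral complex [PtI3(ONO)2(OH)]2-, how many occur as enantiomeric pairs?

The six octahedral sites form three mutually perpendicular trans pairs.
Working through the distinct placements yields 3 geometric isomers: I mer, ONO trans; I mer, ONO cis; I fac, ONO cis.
Each arrangement has an internal mirror plane or centre of symmetry, so none is chiral.

0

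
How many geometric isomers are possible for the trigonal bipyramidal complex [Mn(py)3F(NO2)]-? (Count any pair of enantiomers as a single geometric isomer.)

In a trigonal bipyramid the two axial positions differ from the three equatorial ones.
There are 4 geometric isomers: F axial, NO2 axial; F axial, NO2 equatorial; F equatorial, NO2 axial; F equatorial, NO2 equatorial.

4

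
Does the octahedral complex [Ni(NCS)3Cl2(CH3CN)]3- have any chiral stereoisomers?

no

In an octahedral complex each vertex has one trans partner and four cis neighbours.
Systematic placement gives 3 geometric isomers: NCS mer, Cl cis; NCS mer, Cl trans; NCS fac, Cl cis.
Each arrangement has an internal mirror plane or centre of symmetry, so none is chiral.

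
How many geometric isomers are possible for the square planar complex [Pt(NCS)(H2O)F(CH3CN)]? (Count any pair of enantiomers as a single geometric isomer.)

3

Systematic placement gives 3 geometric isomers: (CH3CN/H2O trans, F/NCS trans); (CH3CN/NCS trans, F/H2O trans); (CH3CN/F trans, H2O/NCS trans).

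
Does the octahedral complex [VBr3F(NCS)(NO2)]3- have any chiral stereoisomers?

yes

The six octahedral sites form three mutually perpendicular trans pairs.
There are 4 geometric isomers: Br mer (3 arrangements); Br fac (chiral).
One of these lacks any improper symmetry element and so occurs as an enantiomeric pair, giving 4 + 1 = 5 stereoisomers in total.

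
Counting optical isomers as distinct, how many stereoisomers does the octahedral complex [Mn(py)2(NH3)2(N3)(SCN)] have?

8

The six octahedral sites form three mutually perpendicular trans pairs.
There are 6 geometric isomers: py trans, NH3 cis; py cis, NH3 cis (3 arrangements, 2 chiral); py trans, NH3 trans; py cis, NH3 trans.
Of these, 2 lack any improper symmetry element and so occur as enantiomeric pairs, giving 6 + 2 = 8 stereoisomers in total.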